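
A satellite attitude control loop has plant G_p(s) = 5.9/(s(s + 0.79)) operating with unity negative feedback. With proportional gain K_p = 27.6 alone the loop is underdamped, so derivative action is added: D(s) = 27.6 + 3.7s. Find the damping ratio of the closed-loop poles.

Forward path: (27.6 + 3.7s)·5.9/(s(s+0.79)). The closed-loop characteristic equation is s² + (0.79 + 5.9·3.7)s + 5.9·27.6 = 0.
That is s² + 22.62s + 162.8 = 0, so ω_n = 12.76 rad/s and ζ = 22.62/(2·12.76) = 0.8863.

ζ = 0.886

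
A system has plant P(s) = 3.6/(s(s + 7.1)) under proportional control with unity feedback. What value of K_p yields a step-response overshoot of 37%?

K_p = 38.5

From %OS = 100·exp(−πζ/√(1−ζ²)) = 37%, ζ = −ln(0.37)/√(π²+ln²(0.37)) = 0.3017.
Characteristic equation s² + 7.1s + 3.6K_p = 0 gives ζ = 7.1/(2√(3.6K_p)).
Setting ζ = 0.3017: √(3.6K_p) = 7.1/(2·0.3017) = 11.77, so K_p = 138.4/3.6 = 38.5.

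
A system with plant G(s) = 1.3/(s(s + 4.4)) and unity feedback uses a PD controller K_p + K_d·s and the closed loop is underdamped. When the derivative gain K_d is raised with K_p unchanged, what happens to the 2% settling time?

decrease

Characteristic equation s² + (4.4 + 1.3K_d)s + 1.3K_p = 0: raising K_d increases ζω_n = (4.4+1.3K_d)/2 while the loop stays underdamped, so T_s ≈ 4/(ζω_n) decreases.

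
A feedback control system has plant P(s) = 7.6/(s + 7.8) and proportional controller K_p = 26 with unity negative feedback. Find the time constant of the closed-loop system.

Closed-loop transfer function: T(s) = K_p·P(s)/(1 + K_p·P(s)) = 197.6/(s + 7.8 + 197.6) = 197.6/(s + 205.4).
Time constant τ = 1/205.4 = 0.00487 s.

τ = 0.00487 s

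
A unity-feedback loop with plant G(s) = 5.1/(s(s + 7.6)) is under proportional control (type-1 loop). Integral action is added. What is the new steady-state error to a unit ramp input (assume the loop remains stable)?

The integrator raises the loop to type 2, so K_v → ∞ and e_ss to a ramp is zero.

0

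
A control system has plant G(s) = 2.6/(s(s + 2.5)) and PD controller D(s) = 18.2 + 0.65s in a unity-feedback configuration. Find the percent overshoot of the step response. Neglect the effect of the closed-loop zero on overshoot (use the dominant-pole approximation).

36.6%

Forward path: (18.2 + 0.65s)·2.6/(s(s+2.5)). The closed-loop characteristic equation is s² + (2.5 + 2.6·0.65)s + 2.6·18.2 = 0.
That is s² + 4.19s + 47.32 = 0, so ω_n = 6.879 rad/s and ζ = 4.19/(2·6.879) = 0.3046.
%OS = 100·exp(−πζ/√(1−ζ²)) = 36.6%.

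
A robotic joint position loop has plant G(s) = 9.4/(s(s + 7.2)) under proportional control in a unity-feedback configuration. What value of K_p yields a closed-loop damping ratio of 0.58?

K_p = 4.1

Closed-loop characteristic equation: s² + 7.2s + K_p·9.4 = 0.
So ω_n = √(9.4K_p) and 2ζω_n = 7.2, giving ζ = 7.2/(2√(9.4K_p)).
Setting ζ = 0.58: √(9.4K_p) = 7.2/(2·0.58) = 6.207, so K_p = 38.53/9.4 = 4.1.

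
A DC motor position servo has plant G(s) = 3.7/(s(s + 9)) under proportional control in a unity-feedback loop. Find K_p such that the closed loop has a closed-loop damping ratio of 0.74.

K_p = 9.99

Closed-loop characteristic equation: s² + 9s + K_p·3.7 = 0.
So ω_n = √(3.7K_p) and 2ζω_n = 9, giving ζ = 9/(2√(3.7K_p)).
Setting ζ = 0.74: √(3.7K_p) = 9/(2·0.74) = 6.081, so K_p = 36.98/3.7 = 9.99.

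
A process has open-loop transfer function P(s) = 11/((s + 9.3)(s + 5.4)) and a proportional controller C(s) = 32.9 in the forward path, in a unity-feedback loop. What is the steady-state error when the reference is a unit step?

0.122

The loop is type 0. Static position error constant K_pos = C(0)·P(0) = 32.9·0.219 = 7.206.
Steady-state error to a unit step: e_ss = 1/(1+K_pos) = 1/8.206 = 0.122.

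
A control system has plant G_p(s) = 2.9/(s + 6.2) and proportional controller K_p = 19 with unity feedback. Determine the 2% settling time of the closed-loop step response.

T_s ≈ 0.0653 s

Closed-loop transfer function: T(s) = K_p·G_p(s)/(1 + K_p·G_p(s)) = 55.1/(s + 6.2 + 55.1) = 55.1/(s + 61.3).
Time constant τ = 1/61.3 = 0.01631 s, so the 2% settling time is about 4τ = 0.0653 s.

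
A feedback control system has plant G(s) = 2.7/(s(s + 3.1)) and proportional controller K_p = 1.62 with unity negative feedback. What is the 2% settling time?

Closed-loop characteristic equation: s² + 3.1s + 4.374 = 0, so ω_n = 2.091 rad/s and ζ = 3.1/(2·2.091) = 0.7411.
2% settling time T_s ≈ 4/(ζω_n) = 4/1.55 = 2.58 s.

T_s ≈ 2.58 s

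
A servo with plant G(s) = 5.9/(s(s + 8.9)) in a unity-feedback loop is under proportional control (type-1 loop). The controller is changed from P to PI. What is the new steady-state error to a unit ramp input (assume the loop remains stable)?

0

The integrator raises the loop to type 2, so K_v → ∞ and e_ss to a ramp is zero.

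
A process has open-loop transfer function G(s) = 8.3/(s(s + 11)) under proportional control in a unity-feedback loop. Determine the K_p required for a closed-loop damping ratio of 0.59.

Closed-loop characteristic equation: s² + 11s + K_p·8.3 = 0.
So ω_n = √(8.3K_p) and 2ζω_n = 11, giving ζ = 11/(2√(8.3K_p)).
Setting ζ = 0.59: √(8.3K_p) = 11/(2·0.59) = 9.322, so K_p = 86.9/8.3 = 10.5.

K_p = 10.5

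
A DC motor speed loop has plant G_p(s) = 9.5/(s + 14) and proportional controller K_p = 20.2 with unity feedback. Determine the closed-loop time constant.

τ = 0.00486 s

Closed-loop transfer function: T(s) = K_p·G_p(s)/(1 + K_p·G_p(s)) = 191.9/(s + 14 + 191.9) = 191.9/(s + 205.9).
Time constant τ = 1/205.9 = 0.00486 s.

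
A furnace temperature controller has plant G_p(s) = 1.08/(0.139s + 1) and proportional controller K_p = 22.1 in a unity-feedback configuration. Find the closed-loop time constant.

τ = 0.00559 s

Closed loop: T(s) = K_p·G_p/(1+K_p·G_p) = 23.87/(0.139s + 1 + 23.87), with pole at s = −(1 + 23.87)/0.139 = −178.9.
Closed-loop time constant τ = 1/178.9 = 0.00559 s.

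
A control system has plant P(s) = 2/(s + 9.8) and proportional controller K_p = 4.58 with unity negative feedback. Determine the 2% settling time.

T_s ≈ 0.211 s

Closed-loop transfer function: T(s) = K_p·P(s)/(1 + K_p·P(s)) = 9.16/(s + 9.8 + 9.16) = 9.16/(s + 18.96).
Time constant τ = 1/18.96 = 0.05274 s, so the 2% settling time is about 4τ = 0.211 s.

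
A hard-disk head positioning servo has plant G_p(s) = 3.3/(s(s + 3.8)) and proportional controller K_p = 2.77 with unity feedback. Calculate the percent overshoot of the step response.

7.9%

The closed-loop denominator s² + 3.8s + 9.141 gives ω_n = √9.141 = 3.023 and ζ = 3.8/(2ω_n) = 0.6284.
%OS = 100·exp(−πζ/√(1−ζ²)) = 100·exp(−π·0.6284/√0.6051) = 7.9%.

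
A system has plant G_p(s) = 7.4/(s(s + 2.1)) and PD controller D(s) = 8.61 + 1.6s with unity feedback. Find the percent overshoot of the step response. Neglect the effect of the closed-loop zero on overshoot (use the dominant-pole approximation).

0.359%

Forward path: (8.61 + 1.6s)·7.4/(s(s+2.1)). The closed-loop characteristic equation is s² + (2.1 + 7.4·1.6)s + 7.4·8.61 = 0.
That is s² + 13.94s + 63.71 = 0, so ω_n = 7.982 rad/s and ζ = 13.94/(2·7.982) = 0.8732.
%OS = 100·exp(−πζ/√(1−ζ²)) = 0.359%.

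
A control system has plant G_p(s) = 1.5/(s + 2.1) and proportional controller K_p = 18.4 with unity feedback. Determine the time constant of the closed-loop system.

τ = 0.0337 s

Closed-loop transfer function: T(s) = K_p·G_p(s)/(1 + K_p·G_p(s)) = 27.6/(s + 2.1 + 27.6) = 27.6/(s + 29.7).
Time constant τ = 1/29.7 = 0.0337 s.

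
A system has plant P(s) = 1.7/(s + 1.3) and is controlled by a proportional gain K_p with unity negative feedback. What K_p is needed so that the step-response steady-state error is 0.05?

Steady-state error for a unit step on this type-0 loop is 1/(1 + K_p·P(0)).
P(0) = 1.308. Require 1/(1 + K_p·1.308) = 0.05, so 1 + 1.308·K_p = 20.
K_p = (20 − 1)/1.308 = 14.5.

K_p = 14.5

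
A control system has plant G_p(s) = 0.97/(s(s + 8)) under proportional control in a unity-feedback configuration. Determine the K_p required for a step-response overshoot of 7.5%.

K_p = 40.8

From %OS = 100·exp(−πζ/√(1−ζ²)) = 7.5%, ζ = −ln(0.075)/√(π²+ln²(0.075)) = 0.6362.
Characteristic equation s² + 8s + 0.97K_p = 0 gives ζ = 8/(2√(0.97K_p)).
Setting ζ = 0.6362: √(0.97K_p) = 8/(2·0.6362) = 6.288, so K_p = 39.54/0.97 = 40.8.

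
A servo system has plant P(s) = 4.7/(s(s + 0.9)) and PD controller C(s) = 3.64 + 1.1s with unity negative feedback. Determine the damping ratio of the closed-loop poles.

ζ = 0.734

Forward path: (3.64 + 1.1s)·4.7/(s(s+0.9)). The closed-loop characteristic equation is s² + (0.9 + 4.7·1.1)s + 4.7·3.64 = 0.
That is s² + 6.07s + 17.11 = 0, so ω_n = 4.136 rad/s and ζ = 6.07/(2·4.136) = 0.7338.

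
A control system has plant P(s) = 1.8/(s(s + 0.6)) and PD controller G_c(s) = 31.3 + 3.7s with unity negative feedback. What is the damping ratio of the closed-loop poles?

Forward path: (31.3 + 3.7s)·1.8/(s(s+0.6)). The closed-loop characteristic equation is s² + (0.6 + 1.8·3.7)s + 1.8·31.3 = 0.
That is s² + 7.26s + 56.34 = 0, so ω_n = 7.506 rad/s and ζ = 7.26/(2·7.506) = 0.4836.

ζ = 0.484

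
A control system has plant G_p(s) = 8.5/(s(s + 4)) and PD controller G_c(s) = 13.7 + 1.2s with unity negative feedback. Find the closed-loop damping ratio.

Forward path: (13.7 + 1.2s)·8.5/(s(s+4)). The closed-loop characteristic equation is s² + (4 + 8.5·1.2)s + 8.5·13.7 = 0.
That is s² + 14.2s + 116.4 = 0, so ω_n = 10.79 rad/s and ζ = 14.2/(2·10.79) = 0.6579.

ζ = 0.658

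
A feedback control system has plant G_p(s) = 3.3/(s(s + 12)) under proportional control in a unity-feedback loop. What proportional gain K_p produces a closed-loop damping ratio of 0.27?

Closed-loop characteristic equation: s² + 12s + K_p·3.3 = 0.
So ω_n = √(3.3K_p) and 2ζω_n = 12, giving ζ = 12/(2√(3.3K_p)).
Setting ζ = 0.27: √(3.3K_p) = 12/(2·0.27) = 22.22, so K_p = 493.8/3.3 = 150.

K_p = 150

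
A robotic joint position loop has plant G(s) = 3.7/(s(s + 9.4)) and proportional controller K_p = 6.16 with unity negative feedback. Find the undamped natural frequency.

The closed-loop denominator is s(s+9.4) + 6.16·3.7 = s² + 9.4s + 22.79.
So ω_n² = 22.79 ⇒ ω_n = 4.774 rad/s, and ζ = 9.4/(2ω_n) = 0.984.

ω_n = 4.77 rad/s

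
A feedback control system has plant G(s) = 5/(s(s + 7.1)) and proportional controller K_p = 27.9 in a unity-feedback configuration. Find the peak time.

T_p = 0.279 s

From 1 + K_pG(s) = 0: s² + 7.1s + 139.5 = 0 ⇒ ω_n = 11.81, ζ = 0.3006.
Damped frequency ω_d = ω_n√(1−ζ²) = 11.26 rad/s, so peak time T_p = π/ω_d = 0.279 s.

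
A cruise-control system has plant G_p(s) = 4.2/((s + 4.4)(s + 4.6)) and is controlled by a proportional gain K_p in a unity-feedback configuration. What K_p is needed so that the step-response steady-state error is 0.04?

K_p = 116

For a type-0 loop with proportional control, e_ss = 1/(1 + K_p·G_p(0)).
G_p(0) = 0.2075. Require 1/(1 + K_p·0.2075) = 0.04, so 1 + 0.2075·K_p = 25.
K_p = (25 − 1)/0.2075 = 116.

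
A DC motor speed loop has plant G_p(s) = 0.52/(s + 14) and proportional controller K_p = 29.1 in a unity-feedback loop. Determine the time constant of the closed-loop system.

Closed-loop transfer function: T(s) = K_p·G_p(s)/(1 + K_p·G_p(s)) = 15.13/(s + 14 + 15.13) = 15.13/(s + 29.13).
Time constant τ = 1/29.13 = 0.0343 s.

τ = 0.0343 s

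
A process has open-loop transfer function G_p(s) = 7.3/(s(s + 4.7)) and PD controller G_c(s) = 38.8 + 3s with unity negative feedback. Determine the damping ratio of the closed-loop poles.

Forward path: (38.8 + 3s)·7.3/(s(s+4.7)). The closed-loop characteristic equation is s² + (4.7 + 7.3·3)s + 7.3·38.8 = 0.
That is s² + 26.6s + 283.2 = 0, so ω_n = 16.83 rad/s and ζ = 26.6/(2·16.83) = 0.7903.

ζ = 0.79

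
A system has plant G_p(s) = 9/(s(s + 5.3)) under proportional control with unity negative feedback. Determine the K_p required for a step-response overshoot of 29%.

From %OS = 100·exp(−πζ/√(1−ζ²)) = 29%, ζ = −ln(0.29)/√(π²+ln²(0.29)) = 0.3666.
Characteristic equation s² + 5.3s + 9K_p = 0 gives ζ = 5.3/(2√(9K_p)).
Setting ζ = 0.3666: √(9K_p) = 5.3/(2·0.3666) = 7.229, so K_p = 52.25/9 = 5.81.

K_p = 5.81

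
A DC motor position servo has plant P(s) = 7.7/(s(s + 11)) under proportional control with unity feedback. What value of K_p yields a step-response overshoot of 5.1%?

From %OS = 100·exp(−πζ/√(1−ζ²)) = 5.1%, ζ = −ln(0.051)/√(π²+ln²(0.051)) = 0.6877.
Characteristic equation s² + 11s + 7.7K_p = 0 gives ζ = 11/(2√(7.7K_p)).
Setting ζ = 0.6877: √(7.7K_p) = 11/(2·0.6877) = 7.998, so K_p = 63.96/7.7 = 8.31.

K_p = 8.31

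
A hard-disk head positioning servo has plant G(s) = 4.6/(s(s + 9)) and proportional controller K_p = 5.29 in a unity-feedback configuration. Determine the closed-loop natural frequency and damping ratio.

With unity feedback the closed-loop characteristic equation is s² + 9s + 5.29·4.6 = s² + 9s + 24.33 = 0.
So ω_n² = 24.33 ⇒ ω_n = 4.933 rad/s, and ζ = 9/(2ω_n) = 0.912.

ω_n = 4.93 rad/s, ζ = 0.912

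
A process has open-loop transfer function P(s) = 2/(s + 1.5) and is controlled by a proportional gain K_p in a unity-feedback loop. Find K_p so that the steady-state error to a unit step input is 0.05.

For a type-0 loop with proportional control, e_ss = 1/(1 + K_p·P(0)).
P(0) = 1.333. Require 1/(1 + K_p·1.333) = 0.05, so 1 + 1.333·K_p = 20.
K_p = (20 − 1)/1.333 = 14.2.

K_p = 14.2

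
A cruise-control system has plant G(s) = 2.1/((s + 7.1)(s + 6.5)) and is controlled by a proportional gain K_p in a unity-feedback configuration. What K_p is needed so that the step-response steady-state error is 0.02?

K_p = 1080

Steady-state error for a unit step on this type-0 loop is 1/(1 + K_p·G(0)).
G(0) = 0.0455. Require 1/(1 + K_p·0.0455) = 0.02, so 1 + 0.0455·K_p = 50.
K_p = (50 − 1)/0.0455 = 1080.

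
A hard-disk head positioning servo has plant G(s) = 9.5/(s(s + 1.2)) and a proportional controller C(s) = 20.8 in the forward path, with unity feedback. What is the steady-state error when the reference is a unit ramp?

0.00607

The loop has one pole at the origin (type 1). Velocity error constant K_v = lim_{s→0} s·C(s)G(s) = 20.8·9.5/1.2 = 164.7.
Steady-state error to a unit ramp: e_ss = 1/K_v = 0.00607.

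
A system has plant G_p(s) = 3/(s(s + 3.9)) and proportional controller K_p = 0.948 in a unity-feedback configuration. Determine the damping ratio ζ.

ζ = 1.16

1 + K_p·G_p(s) = 0 gives s² + 3.9s + 2.844 = 0.
So ω_n² = 2.844 ⇒ ω_n = 1.686 rad/s, and ζ = 3.9/(2ω_n) = 1.16.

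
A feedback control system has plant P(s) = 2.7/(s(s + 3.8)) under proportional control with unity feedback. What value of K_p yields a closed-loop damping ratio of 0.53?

K_p = 4.76

Closed-loop characteristic equation: s² + 3.8s + K_p·2.7 = 0.
So ω_n = √(2.7K_p) and 2ζω_n = 3.8, giving ζ = 3.8/(2√(2.7K_p)).
Setting ζ = 0.53: √(2.7K_p) = 3.8/(2·0.53) = 3.585, so K_p = 12.85/2.7 = 4.76.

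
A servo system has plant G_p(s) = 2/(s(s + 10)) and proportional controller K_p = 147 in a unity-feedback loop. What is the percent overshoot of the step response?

38.4%

Closed-loop characteristic equation: s² + 10s + 294 = 0, so ω_n = 17.15 rad/s and ζ = 10/(2·17.15) = 0.2916.
%OS = 100·exp(−πζ/√(1−ζ²)) = 100·exp(−π·0.2916/√0.915) = 38.4%.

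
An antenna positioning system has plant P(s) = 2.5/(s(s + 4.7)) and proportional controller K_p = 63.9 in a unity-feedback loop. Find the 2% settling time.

The closed-loop denominator s² + 4.7s + 159.8 gives ω_n = √159.8 = 12.64 and ζ = 4.7/(2ω_n) = 0.1859.
2% settling time T_s ≈ 4/(ζω_n) = 4/2.35 = 1.7 s.

T_s ≈ 1.7 s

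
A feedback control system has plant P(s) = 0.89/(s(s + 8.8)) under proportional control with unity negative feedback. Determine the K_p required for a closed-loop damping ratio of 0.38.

K_p = 151

Closed-loop characteristic equation: s² + 8.8s + K_p·0.89 = 0.
So ω_n = √(0.89K_p) and 2ζω_n = 8.8, giving ζ = 8.8/(2√(0.89K_p)).
Setting ζ = 0.38: √(0.89K_p) = 8.8/(2·0.38) = 11.58, so K_p = 134.1/0.89 = 151.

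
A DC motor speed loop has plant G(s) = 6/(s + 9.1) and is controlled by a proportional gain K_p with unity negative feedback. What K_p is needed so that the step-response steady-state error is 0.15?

For a type-0 loop with proportional control, e_ss = 1/(1 + K_p·G(0)).
G(0) = 0.6593. Require 1/(1 + K_p·0.6593) = 0.15, so 1 + 0.6593·K_p = 6.667.
K_p = (6.667 − 1)/0.6593 = 8.59.

K_p = 8.59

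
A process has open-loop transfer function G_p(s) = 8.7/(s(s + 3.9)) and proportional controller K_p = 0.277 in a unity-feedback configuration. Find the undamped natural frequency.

ω_n = 1.55 rad/s

1 + K_p·G_p(s) = 0 gives s² + 3.9s + 2.41 = 0.
Matching s² + 2ζω_n s + ω_n²: ω_n = √2.41 = 1.552 rad/s and 2ζω_n = 3.9, so ζ = 3.9/(2·1.552) = 1.26.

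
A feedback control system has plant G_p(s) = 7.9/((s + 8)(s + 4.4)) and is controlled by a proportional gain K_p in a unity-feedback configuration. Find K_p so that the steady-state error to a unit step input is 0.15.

K_p = 25.2

For a type-0 loop with proportional control, e_ss = 1/(1 + K_p·G_p(0)).
G_p(0) = 0.2244. Require 1/(1 + K_p·0.2244) = 0.15, so 1 + 0.2244·K_p = 6.667.
K_p = (6.667 − 1)/0.2244 = 25.2.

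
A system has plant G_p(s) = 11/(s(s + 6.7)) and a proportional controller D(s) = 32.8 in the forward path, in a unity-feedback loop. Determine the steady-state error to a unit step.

The open loop D(s)G_p(s) has a pole at the origin (type 1), so the static position error constant is infinite and e_ss = 1/(1+∞) = 0.

0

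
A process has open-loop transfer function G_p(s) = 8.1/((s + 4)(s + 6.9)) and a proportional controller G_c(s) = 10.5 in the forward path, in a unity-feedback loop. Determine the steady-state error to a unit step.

The loop is type 0. Static position error constant K_pos = G_c(0)·G_p(0) = 10.5·0.2935 = 3.082.
Steady-state error to a unit step: e_ss = 1/(1+K_pos) = 1/4.082 = 0.245.

0.245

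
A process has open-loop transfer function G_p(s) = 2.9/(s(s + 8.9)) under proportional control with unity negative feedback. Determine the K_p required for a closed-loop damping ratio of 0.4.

K_p = 42.7

Closed-loop characteristic equation: s² + 8.9s + K_p·2.9 = 0.
So ω_n = √(2.9K_p) and 2ζω_n = 8.9, giving ζ = 8.9/(2√(2.9K_p)).
Setting ζ = 0.4: √(2.9K_p) = 8.9/(2·0.4) = 11.12, so K_p = 123.8/2.9 = 42.7.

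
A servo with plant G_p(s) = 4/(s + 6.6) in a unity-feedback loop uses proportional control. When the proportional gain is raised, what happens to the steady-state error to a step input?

decrease

The position error constant K_pos = K_p·G_p(0) grows with K_p, and e_ss = 1/(1+K_pos) falls.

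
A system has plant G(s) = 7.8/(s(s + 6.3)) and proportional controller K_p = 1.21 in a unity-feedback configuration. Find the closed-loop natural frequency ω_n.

The closed-loop denominator is s(s+6.3) + 1.21·7.8 = s² + 6.3s + 9.438.
Matching s² + 2ζω_n s + ω_n²: ω_n = √9.438 = 3.072 rad/s and 2ζω_n = 6.3, so ζ = 6.3/(2·3.072) = 1.03.

ω_n = 3.07 rad/s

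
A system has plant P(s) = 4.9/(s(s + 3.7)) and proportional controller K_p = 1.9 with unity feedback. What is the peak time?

From 1 + K_pP(s) = 0: s² + 3.7s + 9.31 = 0 ⇒ ω_n = 3.051, ζ = 0.6063.
Damped frequency ω_d = ω_n√(1−ζ²) = 2.426 rad/s, so peak time T_p = π/ω_d = 1.29 s.

T_p = 1.29 s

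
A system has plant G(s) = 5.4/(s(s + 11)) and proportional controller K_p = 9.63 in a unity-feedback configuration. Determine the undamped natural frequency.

The closed-loop denominator is s(s+11) + 9.63·5.4 = s² + 11s + 52.
So ω_n² = 52 ⇒ ω_n = 7.211 rad/s, and ζ = 11/(2ω_n) = 0.763.

ω_n = 7.21 rad/s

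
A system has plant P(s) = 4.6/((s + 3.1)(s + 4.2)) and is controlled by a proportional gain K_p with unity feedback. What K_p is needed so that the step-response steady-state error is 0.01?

The loop is type 0, so e_ss(step) = 1/(1 + K_pos) with K_pos = K_p·P(0).
P(0) = 0.3533. Require 1/(1 + K_p·0.3533) = 0.01, so 1 + 0.3533·K_p = 100.
K_p = (100 − 1)/0.3533 = 280.

K_p = 280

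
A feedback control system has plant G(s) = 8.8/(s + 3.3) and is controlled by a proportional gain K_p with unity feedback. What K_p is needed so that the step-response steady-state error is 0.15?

K_p = 2.12

Steady-state error for a unit step on this type-0 loop is 1/(1 + K_p·G(0)).
G(0) = 2.667. Require 1/(1 + K_p·2.667) = 0.15, so 1 + 2.667·K_p = 6.667.
K_p = (6.667 − 1)/2.667 = 2.12.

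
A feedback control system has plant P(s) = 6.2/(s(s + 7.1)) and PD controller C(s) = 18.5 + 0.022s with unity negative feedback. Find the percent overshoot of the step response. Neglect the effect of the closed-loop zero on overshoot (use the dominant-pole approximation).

Forward path: (18.5 + 0.022s)·6.2/(s(s+7.1)). The closed-loop characteristic equation is s² + (7.1 + 6.2·0.022)s + 6.2·18.5 = 0.
That is s² + 7.236s + 114.7 = 0, so ω_n = 10.71 rad/s and ζ = 7.236/(2·10.71) = 0.3378.
%OS = 100·exp(−πζ/√(1−ζ²)) = 32.4%.

32.4%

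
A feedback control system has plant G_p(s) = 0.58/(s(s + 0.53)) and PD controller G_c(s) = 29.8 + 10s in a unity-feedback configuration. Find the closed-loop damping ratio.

Forward path: (29.8 + 10s)·0.58/(s(s+0.53)). The closed-loop characteristic equation is s² + (0.53 + 0.58·10)s + 0.58·29.8 = 0.
That is s² + 6.33s + 17.28 = 0, so ω_n = 4.157 rad/s and ζ = 6.33/(2·4.157) = 0.7613.

ζ = 0.761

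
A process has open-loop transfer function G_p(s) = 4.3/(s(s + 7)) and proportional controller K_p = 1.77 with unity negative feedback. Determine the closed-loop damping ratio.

ζ = 1.27

With unity feedback the closed-loop characteristic equation is s² + 7s + 1.77·4.3 = s² + 7s + 7.611 = 0.
Matching s² + 2ζω_n s + ω_n²: ω_n = √7.611 = 2.759 rad/s and 2ζω_n = 7, so ζ = 7/(2·2.759) = 1.27.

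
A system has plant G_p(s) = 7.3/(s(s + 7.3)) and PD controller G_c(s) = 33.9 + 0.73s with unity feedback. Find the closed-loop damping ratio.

Forward path: (33.9 + 0.73s)·7.3/(s(s+7.3)). The closed-loop characteristic equation is s² + (7.3 + 7.3·0.73)s + 7.3·33.9 = 0.
That is s² + 12.63s + 247.5 = 0, so ω_n = 15.73 rad/s and ζ = 12.63/(2·15.73) = 0.4014.

ζ = 0.401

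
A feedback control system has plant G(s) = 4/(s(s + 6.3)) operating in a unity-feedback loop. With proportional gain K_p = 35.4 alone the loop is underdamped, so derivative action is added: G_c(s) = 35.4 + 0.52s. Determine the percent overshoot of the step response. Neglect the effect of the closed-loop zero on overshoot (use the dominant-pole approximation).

30.7%

Forward path: (35.4 + 0.52s)·4/(s(s+6.3)). The closed-loop characteristic equation is s² + (6.3 + 4·0.52)s + 4·35.4 = 0.
That is s² + 8.38s + 141.6 = 0, so ω_n = 11.9 rad/s and ζ = 8.38/(2·11.9) = 0.3521.
%OS = 100·exp(−πζ/√(1−ζ²)) = 30.7%.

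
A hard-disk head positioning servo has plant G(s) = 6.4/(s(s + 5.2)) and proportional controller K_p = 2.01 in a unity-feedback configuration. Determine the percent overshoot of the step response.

3.67%

From 1 + K_pG(s) = 0: s² + 5.2s + 12.86 = 0 ⇒ ω_n = 3.587, ζ = 0.7249.
%OS = 100·exp(−πζ/√(1−ζ²)) = 100·exp(−π·0.7249/√0.4745) = 3.67%.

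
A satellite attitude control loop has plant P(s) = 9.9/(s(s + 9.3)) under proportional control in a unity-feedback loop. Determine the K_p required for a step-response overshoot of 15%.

K_p = 8.17

From %OS = 100·exp(−πζ/√(1−ζ²)) = 15%, ζ = −ln(0.15)/√(π²+ln²(0.15)) = 0.5169.
Characteristic equation s² + 9.3s + 9.9K_p = 0 gives ζ = 9.3/(2√(9.9K_p)).
Setting ζ = 0.5169: √(9.9K_p) = 9.3/(2·0.5169) = 8.995, so K_p = 80.92/9.9 = 8.17.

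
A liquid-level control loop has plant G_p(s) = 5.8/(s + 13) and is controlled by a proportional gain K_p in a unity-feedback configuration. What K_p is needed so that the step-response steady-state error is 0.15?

For a type-0 loop with proportional control, e_ss = 1/(1 + K_p·G_p(0)).
G_p(0) = 0.4462. Require 1/(1 + K_p·0.4462) = 0.15, so 1 + 0.4462·K_p = 6.667.
K_p = (6.667 − 1)/0.4462 = 12.7.

K_p = 12.7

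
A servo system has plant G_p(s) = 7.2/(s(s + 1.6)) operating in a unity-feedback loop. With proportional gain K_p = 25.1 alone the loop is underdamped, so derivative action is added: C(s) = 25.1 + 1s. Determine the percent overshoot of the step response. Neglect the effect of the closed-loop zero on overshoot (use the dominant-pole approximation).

33.7%

Forward path: (25.1 + 1s)·7.2/(s(s+1.6)). The closed-loop characteristic equation is s² + (1.6 + 7.2·1)s + 7.2·25.1 = 0.
That is s² + 8.8s + 180.7 = 0, so ω_n = 13.44 rad/s and ζ = 8.8/(2·13.44) = 0.3273.
%OS = 100·exp(−πζ/√(1−ζ²)) = 33.7%.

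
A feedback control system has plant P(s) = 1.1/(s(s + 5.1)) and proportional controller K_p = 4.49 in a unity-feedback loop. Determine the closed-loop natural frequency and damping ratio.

The closed-loop denominator is s(s+5.1) + 4.49·1.1 = s² + 5.1s + 4.939.
Matching s² + 2ζω_n s + ω_n²: ω_n = √4.939 = 2.222 rad/s and 2ζω_n = 5.1, so ζ = 5.1/(2·2.222) = 1.15.

ω_n = 2.22 rad/s, ζ = 1.15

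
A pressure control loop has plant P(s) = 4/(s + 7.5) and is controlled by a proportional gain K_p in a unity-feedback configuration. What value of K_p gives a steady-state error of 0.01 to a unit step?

K_p = 186

For a type-0 loop with proportional control, e_ss = 1/(1 + K_p·P(0)).
P(0) = 0.5333. Require 1/(1 + K_p·0.5333) = 0.01, so 1 + 0.5333·K_p = 100.
K_p = (100 − 1)/0.5333 = 186.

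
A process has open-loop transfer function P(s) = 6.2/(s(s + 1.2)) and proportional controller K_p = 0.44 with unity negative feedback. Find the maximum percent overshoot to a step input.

From 1 + K_pP(s) = 0: s² + 1.2s + 2.728 = 0 ⇒ ω_n = 1.652, ζ = 0.3633.
%OS = 100·exp(−πζ/√(1−ζ²)) = 100·exp(−π·0.3633/√0.868) = 29.4%.

29.4%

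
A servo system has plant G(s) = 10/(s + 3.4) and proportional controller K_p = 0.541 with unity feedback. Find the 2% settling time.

Closed-loop transfer function: T(s) = K_p·G(s)/(1 + K_p·G(s)) = 5.41/(s + 3.4 + 5.41) = 5.41/(s + 8.81).
Time constant τ = 1/8.81 = 0.1135 s, so the 2% settling time is about 4τ = 0.454 s.

T_s ≈ 0.454 s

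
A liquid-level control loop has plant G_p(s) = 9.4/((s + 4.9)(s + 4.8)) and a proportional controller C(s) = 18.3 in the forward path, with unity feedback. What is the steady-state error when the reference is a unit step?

0.12

The loop is type 0. Static position error constant K_pos = C(0)·G_p(0) = 18.3·0.3997 = 7.314.
Steady-state error to a unit step: e_ss = 1/(1+K_pos) = 1/8.314 = 0.12.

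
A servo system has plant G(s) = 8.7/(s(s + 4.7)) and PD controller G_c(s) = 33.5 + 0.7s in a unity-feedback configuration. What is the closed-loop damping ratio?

Forward path: (33.5 + 0.7s)·8.7/(s(s+4.7)). The closed-loop characteristic equation is s² + (4.7 + 8.7·0.7)s + 8.7·33.5 = 0.
That is s² + 10.79s + 291.4 = 0, so ω_n = 17.07 rad/s and ζ = 10.79/(2·17.07) = 0.316.

ζ = 0.316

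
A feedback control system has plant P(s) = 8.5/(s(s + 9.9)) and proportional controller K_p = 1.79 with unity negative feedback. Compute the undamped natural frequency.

The closed-loop denominator is s(s+9.9) + 1.79·8.5 = s² + 9.9s + 15.21.
So ω_n² = 15.21 ⇒ ω_n = 3.901 rad/s, and ζ = 9.9/(2ω_n) = 1.27.

ω_n = 3.9 rad/s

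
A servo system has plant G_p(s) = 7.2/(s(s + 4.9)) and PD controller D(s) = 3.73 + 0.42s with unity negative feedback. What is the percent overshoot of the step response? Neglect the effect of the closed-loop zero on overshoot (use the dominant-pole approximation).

Forward path: (3.73 + 0.42s)·7.2/(s(s+4.9)). The closed-loop characteristic equation is s² + (4.9 + 7.2·0.42)s + 7.2·3.73 = 0.
That is s² + 7.924s + 26.86 = 0, so ω_n = 5.182 rad/s and ζ = 7.924/(2·5.182) = 0.7645.
%OS = 100·exp(−πζ/√(1−ζ²)) = 2.41%.

2.41%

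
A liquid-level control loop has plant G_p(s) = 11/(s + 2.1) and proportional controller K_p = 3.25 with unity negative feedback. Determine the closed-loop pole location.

s = -37.85

Closed-loop transfer function: T(s) = K_p·G_p(s)/(1 + K_p·G_p(s)) = 35.75/(s + 2.1 + 35.75) = 35.75/(s + 37.85).
The closed-loop pole is at s = −37.85.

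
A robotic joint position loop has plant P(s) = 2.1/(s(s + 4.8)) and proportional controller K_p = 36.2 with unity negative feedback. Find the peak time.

Closed-loop characteristic equation: s² + 4.8s + 76.02 = 0, so ω_n = 8.719 rad/s and ζ = 4.8/(2·8.719) = 0.2753.
Damped frequency ω_d = ω_n√(1−ζ²) = 8.382 rad/s, so peak time T_p = π/ω_d = 0.375 s.

T_p = 0.375 s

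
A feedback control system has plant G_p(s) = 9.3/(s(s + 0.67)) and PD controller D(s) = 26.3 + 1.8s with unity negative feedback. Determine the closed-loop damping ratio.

ζ = 0.557

Forward path: (26.3 + 1.8s)·9.3/(s(s+0.67)). The closed-loop characteristic equation is s² + (0.67 + 9.3·1.8)s + 9.3·26.3 = 0.
That is s² + 17.41s + 244.6 = 0, so ω_n = 15.64 rad/s and ζ = 17.41/(2·15.64) = 0.5566.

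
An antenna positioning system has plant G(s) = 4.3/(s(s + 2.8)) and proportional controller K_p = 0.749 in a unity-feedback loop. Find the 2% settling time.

T_s ≈ 2.86 s

The closed-loop denominator s² + 2.8s + 3.221 gives ω_n = √3.221 = 1.795 and ζ = 2.8/(2ω_n) = 0.7801.
2% settling time T_s ≈ 4/(ζω_n) = 4/1.4 = 2.86 s.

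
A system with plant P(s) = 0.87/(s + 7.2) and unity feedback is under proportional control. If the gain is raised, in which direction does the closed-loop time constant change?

Closed-loop pole is at s = −(7.2+K_p·0.87); larger K_p moves it further left, so τ = 1/(7.2+K_p·0.87) decreases.

decrease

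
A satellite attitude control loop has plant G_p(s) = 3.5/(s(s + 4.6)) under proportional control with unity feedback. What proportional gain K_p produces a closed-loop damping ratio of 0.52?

Closed-loop characteristic equation: s² + 4.6s + K_p·3.5 = 0.
So ω_n = √(3.5K_p) and 2ζω_n = 4.6, giving ζ = 4.6/(2√(3.5K_p)).
Setting ζ = 0.52: √(3.5K_p) = 4.6/(2·0.52) = 4.423, so K_p = 19.56/3.5 = 5.59.

K_p = 5.59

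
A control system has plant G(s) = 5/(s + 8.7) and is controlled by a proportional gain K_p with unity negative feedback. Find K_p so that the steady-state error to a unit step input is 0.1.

The loop is type 0, so e_ss(step) = 1/(1 + K_pos) with K_pos = K_p·G(0).
G(0) = 0.5747. Require 1/(1 + K_p·0.5747) = 0.1, so 1 + 0.5747·K_p = 10.
K_p = (10 − 1)/0.5747 = 15.7.

K_p = 15.7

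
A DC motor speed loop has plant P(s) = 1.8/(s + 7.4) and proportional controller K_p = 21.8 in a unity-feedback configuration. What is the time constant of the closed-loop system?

Closed-loop transfer function: T(s) = K_p·P(s)/(1 + K_p·P(s)) = 39.24/(s + 7.4 + 39.24) = 39.24/(s + 46.64).
Time constant τ = 1/46.64 = 0.0214 s.

τ = 0.0214 s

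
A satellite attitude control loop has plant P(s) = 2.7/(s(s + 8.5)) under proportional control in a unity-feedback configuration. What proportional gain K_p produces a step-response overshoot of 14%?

From %OS = 100·exp(−πζ/√(1−ζ²)) = 14%, ζ = −ln(0.14)/√(π²+ln²(0.14)) = 0.5305.
Characteristic equation s² + 8.5s + 2.7K_p = 0 gives ζ = 8.5/(2√(2.7K_p)).
Setting ζ = 0.5305: √(2.7K_p) = 8.5/(2·0.5305) = 8.011, so K_p = 64.18/2.7 = 23.8.

K_p = 23.8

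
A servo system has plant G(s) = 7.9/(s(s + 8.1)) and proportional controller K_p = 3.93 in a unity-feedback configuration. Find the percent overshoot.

The closed-loop denominator s² + 8.1s + 31.05 gives ω_n = √31.05 = 5.572 and ζ = 8.1/(2ω_n) = 0.7269.
%OS = 100·exp(−πζ/√(1−ζ²)) = 100·exp(−π·0.7269/√0.4717) = 3.6%.

3.6%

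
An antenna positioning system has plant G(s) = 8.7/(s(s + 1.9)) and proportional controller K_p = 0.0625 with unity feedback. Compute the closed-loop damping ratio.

With unity feedback the closed-loop characteristic equation is s² + 1.9s + 0.0625·8.7 = s² + 1.9s + 0.5437 = 0.
Matching s² + 2ζω_n s + ω_n²: ω_n = √0.5437 = 0.7374 rad/s and 2ζω_n = 1.9, so ζ = 1.9/(2·0.7374) = 1.29.

ζ = 1.29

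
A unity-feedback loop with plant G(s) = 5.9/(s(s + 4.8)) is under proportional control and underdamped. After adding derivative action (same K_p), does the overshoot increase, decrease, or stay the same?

With PD the characteristic equation becomes s² + (a + K·K_d)s + K·K_p = 0; the damping term grows, ζ rises, overshoot falls.

decrease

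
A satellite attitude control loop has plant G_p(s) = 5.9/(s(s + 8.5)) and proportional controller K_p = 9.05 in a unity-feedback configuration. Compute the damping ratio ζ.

1 + K_p·G_p(s) = 0 gives s² + 8.5s + 53.4 = 0.
Matching s² + 2ζω_n s + ω_n²: ω_n = √53.4 = 7.307 rad/s and 2ζω_n = 8.5, so ζ = 8.5/(2·7.307) = 0.582.

ζ = 0.582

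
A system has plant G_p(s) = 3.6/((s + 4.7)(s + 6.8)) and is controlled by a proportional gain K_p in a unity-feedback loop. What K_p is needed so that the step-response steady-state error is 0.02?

K_p = 435

The loop is type 0, so e_ss(step) = 1/(1 + K_pos) with K_pos = K_p·G_p(0).
G_p(0) = 0.1126. Require 1/(1 + K_p·0.1126) = 0.02, so 1 + 0.1126·K_p = 50.
K_p = (50 − 1)/0.1126 = 435.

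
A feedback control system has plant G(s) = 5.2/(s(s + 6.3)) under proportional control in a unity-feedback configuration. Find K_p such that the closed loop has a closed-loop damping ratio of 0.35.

K_p = 15.6

Closed-loop characteristic equation: s² + 6.3s + K_p·5.2 = 0.
So ω_n = √(5.2K_p) and 2ζω_n = 6.3, giving ζ = 6.3/(2√(5.2K_p)).
Setting ζ = 0.35: √(5.2K_p) = 6.3/(2·0.35) = 9, so K_p = 81/5.2 = 15.6.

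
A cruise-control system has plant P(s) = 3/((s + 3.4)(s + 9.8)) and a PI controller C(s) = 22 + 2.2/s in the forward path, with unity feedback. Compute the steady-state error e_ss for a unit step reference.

The open loop C(s)P(s) has a pole at the origin (type 1), so the static position error constant is infinite and e_ss = 1/(1+∞) = 0.

0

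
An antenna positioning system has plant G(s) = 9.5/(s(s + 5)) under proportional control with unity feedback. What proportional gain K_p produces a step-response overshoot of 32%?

From %OS = 100·exp(−πζ/√(1−ζ²)) = 32%, ζ = −ln(0.32)/√(π²+ln²(0.32)) = 0.341.
Characteristic equation s² + 5s + 9.5K_p = 0 gives ζ = 5/(2√(9.5K_p)).
Setting ζ = 0.341: √(9.5K_p) = 5/(2·0.341) = 7.332, so K_p = 53.76/9.5 = 5.66.

K_p = 5.66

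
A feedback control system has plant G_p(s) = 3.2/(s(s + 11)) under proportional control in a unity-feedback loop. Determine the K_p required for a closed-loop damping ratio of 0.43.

Closed-loop characteristic equation: s² + 11s + K_p·3.2 = 0.
So ω_n = √(3.2K_p) and 2ζω_n = 11, giving ζ = 11/(2√(3.2K_p)).
Setting ζ = 0.43: √(3.2K_p) = 11/(2·0.43) = 12.79, so K_p = 163.6/3.2 = 51.1.

K_p = 51.1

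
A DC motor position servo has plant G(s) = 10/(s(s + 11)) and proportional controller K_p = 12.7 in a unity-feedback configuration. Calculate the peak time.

T_p = 0.319 s

The closed-loop denominator s² + 11s + 127 gives ω_n = √127 = 11.27 and ζ = 11/(2ω_n) = 0.488.
Damped frequency ω_d = ω_n√(1−ζ²) = 9.836 rad/s, so peak time T_p = π/ω_d = 0.319 s.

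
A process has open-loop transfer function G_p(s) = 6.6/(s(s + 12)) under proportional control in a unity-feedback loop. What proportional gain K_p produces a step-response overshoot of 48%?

K_p = 105

From %OS = 100·exp(−πζ/√(1−ζ²)) = 48%, ζ = −ln(0.48)/√(π²+ln²(0.48)) = 0.2275.
Characteristic equation s² + 12s + 6.6K_p = 0 gives ζ = 12/(2√(6.6K_p)).
Setting ζ = 0.2275: √(6.6K_p) = 12/(2·0.2275) = 26.37, so K_p = 695.5/6.6 = 105.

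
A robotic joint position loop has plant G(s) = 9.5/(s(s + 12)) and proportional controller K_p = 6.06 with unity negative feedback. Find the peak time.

Closed-loop characteristic equation: s² + 12s + 57.57 = 0, so ω_n = 7.587 rad/s and ζ = 12/(2·7.587) = 0.7908.
Damped frequency ω_d = ω_n√(1−ζ²) = 4.644 rad/s, so peak time T_p = π/ω_d = 0.676 s.

T_p = 0.676 s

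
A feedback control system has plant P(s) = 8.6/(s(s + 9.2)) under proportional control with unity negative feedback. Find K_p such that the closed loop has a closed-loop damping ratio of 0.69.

K_p = 5.17

Closed-loop characteristic equation: s² + 9.2s + K_p·8.6 = 0.
So ω_n = √(8.6K_p) and 2ζω_n = 9.2, giving ζ = 9.2/(2√(8.6K_p)).
Setting ζ = 0.69: √(8.6K_p) = 9.2/(2·0.69) = 6.667, so K_p = 44.44/8.6 = 5.17.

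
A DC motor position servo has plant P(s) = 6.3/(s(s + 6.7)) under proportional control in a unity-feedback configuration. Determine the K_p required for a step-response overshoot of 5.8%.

From %OS = 100·exp(−πζ/√(1−ζ²)) = 5.8%, ζ = −ln(0.058)/√(π²+ln²(0.058)) = 0.6716.
Characteristic equation s² + 6.7s + 6.3K_p = 0 gives ζ = 6.7/(2√(6.3K_p)).
Setting ζ = 0.6716: √(6.3K_p) = 6.7/(2·0.6716) = 4.988, so K_p = 24.88/6.3 = 3.95.

K_p = 3.95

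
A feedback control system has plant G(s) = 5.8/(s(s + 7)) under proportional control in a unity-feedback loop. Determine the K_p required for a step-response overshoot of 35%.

K_p = 21

From %OS = 100·exp(−πζ/√(1−ζ²)) = 35%, ζ = −ln(0.35)/√(π²+ln²(0.35)) = 0.3169.
Characteristic equation s² + 7s + 5.8K_p = 0 gives ζ = 7/(2√(5.8K_p)).
Setting ζ = 0.3169: √(5.8K_p) = 7/(2·0.3169) = 11.04, so K_p = 121.9/5.8 = 21.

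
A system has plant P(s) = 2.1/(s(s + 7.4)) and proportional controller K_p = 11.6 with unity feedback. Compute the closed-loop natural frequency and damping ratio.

ω_n = 4.94 rad/s, ζ = 0.75

The closed-loop denominator is s(s+7.4) + 11.6·2.1 = s² + 7.4s + 24.36.
So ω_n² = 24.36 ⇒ ω_n = 4.936 rad/s, and ζ = 7.4/(2ω_n) = 0.75.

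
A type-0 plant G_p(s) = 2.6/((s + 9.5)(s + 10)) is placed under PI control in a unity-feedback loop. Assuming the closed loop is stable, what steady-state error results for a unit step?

0

The PI controller's integrator makes the forward path type 1, so e_ss to a step is zero.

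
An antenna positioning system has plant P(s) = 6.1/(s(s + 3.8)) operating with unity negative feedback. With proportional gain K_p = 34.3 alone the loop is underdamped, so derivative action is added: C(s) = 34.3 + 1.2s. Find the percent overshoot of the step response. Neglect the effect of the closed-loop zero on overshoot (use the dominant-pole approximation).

27%

Forward path: (34.3 + 1.2s)·6.1/(s(s+3.8)). The closed-loop characteristic equation is s² + (3.8 + 6.1·1.2)s + 6.1·34.3 = 0.
That is s² + 11.12s + 209.2 = 0, so ω_n = 14.46 rad/s and ζ = 11.12/(2·14.46) = 0.3844.
%OS = 100·exp(−πζ/√(1−ζ²)) = 27%.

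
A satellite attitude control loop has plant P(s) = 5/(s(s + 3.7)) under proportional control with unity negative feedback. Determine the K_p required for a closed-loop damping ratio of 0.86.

K_p = 0.926

Closed-loop characteristic equation: s² + 3.7s + K_p·5 = 0.
So ω_n = √(5K_p) and 2ζω_n = 3.7, giving ζ = 3.7/(2√(5K_p)).
Setting ζ = 0.86: √(5K_p) = 3.7/(2·0.86) = 2.151, so K_p = 4.628/5 = 0.926.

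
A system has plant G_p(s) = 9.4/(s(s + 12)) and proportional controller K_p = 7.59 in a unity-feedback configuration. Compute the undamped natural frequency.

1 + K_p·G_p(s) = 0 gives s² + 12s + 71.35 = 0.
Matching s² + 2ζω_n s + ω_n²: ω_n = √71.35 = 8.447 rad/s and 2ζω_n = 12, so ζ = 12/(2·8.447) = 0.71.

ω_n = 8.45 rad/s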